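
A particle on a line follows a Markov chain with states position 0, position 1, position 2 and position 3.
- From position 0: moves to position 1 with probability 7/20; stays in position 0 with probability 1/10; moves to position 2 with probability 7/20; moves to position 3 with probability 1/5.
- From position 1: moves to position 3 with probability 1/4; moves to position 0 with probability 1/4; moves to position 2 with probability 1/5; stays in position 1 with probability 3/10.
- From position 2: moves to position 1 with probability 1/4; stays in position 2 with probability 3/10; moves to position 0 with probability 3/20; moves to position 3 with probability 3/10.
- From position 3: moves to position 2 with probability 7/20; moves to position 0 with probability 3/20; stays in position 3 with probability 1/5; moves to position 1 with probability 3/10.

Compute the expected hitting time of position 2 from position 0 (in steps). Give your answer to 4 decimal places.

3.3163

Let t(s) be the expected number of steps to first reach position 2 from state s, with t(position 2) = 0. Conditioning on the first step:
t(position 0) = 1 + 0.1·t(position 0) + 0.35·t(position 1) + 0.2·t(position 3)
t(position 1) = 1 + 0.25·t(position 0) + 0.3·t(position 1) + 0.25·t(position 3)
t(position 3) = 1 + 0.15·t(position 0) + 0.3·t(position 1) + 0.2·t(position 3)
Solving: t(position 0) = 3.3163, t(position 1) = 3.7889, t(position 3) = 3.2926.
Expected steps from position 0 to position 2: 3.3163.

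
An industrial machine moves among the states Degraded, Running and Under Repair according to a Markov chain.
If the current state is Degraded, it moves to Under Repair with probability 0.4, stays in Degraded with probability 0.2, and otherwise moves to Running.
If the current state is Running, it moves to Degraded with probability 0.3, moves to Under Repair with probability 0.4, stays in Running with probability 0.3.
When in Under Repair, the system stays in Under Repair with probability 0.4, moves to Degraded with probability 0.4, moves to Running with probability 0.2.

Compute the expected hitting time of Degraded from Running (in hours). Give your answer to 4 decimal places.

2.9412

Let t(s) be the expected number of hours to first reach Degraded from state s, with t(Degraded) = 0. Conditioning on the first hour:
t(Running) = 1 + 0.3·t(Running) + 0.4·t(Under Repair)
t(Under Repair) = 1 + 0.2·t(Running) + 0.4·t(Under Repair)
Solving: t(Running) = 2.9412, t(Under Repair) = 2.6471.
Expected hours from Running to Degraded: 2.9412.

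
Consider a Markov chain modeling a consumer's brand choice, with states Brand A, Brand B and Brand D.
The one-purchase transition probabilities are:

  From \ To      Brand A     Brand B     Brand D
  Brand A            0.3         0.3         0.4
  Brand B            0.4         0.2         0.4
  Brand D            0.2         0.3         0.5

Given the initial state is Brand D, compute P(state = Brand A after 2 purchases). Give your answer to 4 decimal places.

Sum over the intermediate state after 1 purchase:
P = P(Brand D→Brand A)·P(Brand A→Brand A) + P(Brand D→Brand B)·P(Brand B→Brand A) + P(Brand D→Brand D)·P(Brand D→Brand A)
  = 0.2×0.3 + 0.3×0.4 + 0.5×0.2
  = 0.0600 + 0.1200 + 0.1000 = 0.2800

0.2800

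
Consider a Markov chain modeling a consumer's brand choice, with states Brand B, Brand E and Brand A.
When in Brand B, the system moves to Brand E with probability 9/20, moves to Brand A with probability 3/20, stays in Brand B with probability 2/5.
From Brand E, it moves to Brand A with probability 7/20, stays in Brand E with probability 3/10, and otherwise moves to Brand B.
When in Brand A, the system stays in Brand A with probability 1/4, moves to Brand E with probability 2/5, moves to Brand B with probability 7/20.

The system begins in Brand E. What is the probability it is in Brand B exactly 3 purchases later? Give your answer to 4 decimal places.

Propagate the distribution vector 3 purchases from Brand E.
After 0 purchases: (0.0000, 1.0000, 0.0000)
After 1 purchase: (0.3500, 0.3000, 0.3500)
After 2 purchases: (0.3675, 0.3875, 0.2450)
After 3 purchases: (0.3684, 0.3796, 0.2520)
P(in Brand B after 3 purchases) = 0.3684

0.3684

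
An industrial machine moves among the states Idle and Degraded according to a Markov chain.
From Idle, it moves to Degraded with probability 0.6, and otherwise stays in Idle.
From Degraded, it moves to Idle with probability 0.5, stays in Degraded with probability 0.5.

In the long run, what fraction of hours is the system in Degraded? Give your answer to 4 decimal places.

0.5455

Let the stationary distribution be π with π = πP and π_1 + π_2 = 1.
π_1 = 0.4·π_1 + 0.5·π_2
Solving with the normalization constraint gives π = (0.4545, 0.5455).
So the stationary probability of Degraded is 0.5455.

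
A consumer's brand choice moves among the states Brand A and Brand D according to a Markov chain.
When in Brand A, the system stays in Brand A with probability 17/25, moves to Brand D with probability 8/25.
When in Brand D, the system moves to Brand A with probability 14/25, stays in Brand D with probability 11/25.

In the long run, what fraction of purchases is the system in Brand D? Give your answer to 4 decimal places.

Let the stationary distribution be π with π = πP and π_1 + π_2 = 1.
π_1 = 0.68·π_1 + 0.56·π_2
Solving with the normalization constraint gives π = (0.6364, 0.3636).
So the stationary probability of Brand D is 0.3636.

0.3636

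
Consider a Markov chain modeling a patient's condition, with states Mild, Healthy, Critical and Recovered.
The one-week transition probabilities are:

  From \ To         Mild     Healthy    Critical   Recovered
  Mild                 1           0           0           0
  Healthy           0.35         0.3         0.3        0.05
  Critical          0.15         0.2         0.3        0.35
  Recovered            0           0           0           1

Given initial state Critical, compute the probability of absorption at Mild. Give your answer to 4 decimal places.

0.4070

Let h(s) be the probability of absorption at Mild starting from transient state s. Then h(Mild) = 1 and h(Recovered) = 0. By first-step analysis:
h(Healthy) = 0.35·1 + 0.3·h(Healthy) + 0.3·h(Critical) + 0.05·0
h(Critical) = 0.15·1 + 0.2·h(Healthy) + 0.3·h(Critical) + 0.35·0
Solving: h(Healthy) = 0.6744, h(Critical) = 0.4070.
Starting from Critical, the probability is 0.4070.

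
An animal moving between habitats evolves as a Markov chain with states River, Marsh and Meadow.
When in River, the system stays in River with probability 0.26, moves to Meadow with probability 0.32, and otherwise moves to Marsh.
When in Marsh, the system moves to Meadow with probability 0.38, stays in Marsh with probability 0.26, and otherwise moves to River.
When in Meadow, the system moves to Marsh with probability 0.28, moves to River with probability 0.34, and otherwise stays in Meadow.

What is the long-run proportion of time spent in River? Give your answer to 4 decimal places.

0.3207

Let the stationary distribution be π with π = πP and π_1 + π_2 + π_3 = 1.
π_1 = 0.26·π_1 + 0.36·π_2 + 0.34·π_3
π_2 = 0.42·π_1 + 0.26·π_2 + 0.28·π_3
Solving with the normalization constraint gives π = (0.3207, 0.3185, 0.3608).
So the stationary probability of River is 0.3207.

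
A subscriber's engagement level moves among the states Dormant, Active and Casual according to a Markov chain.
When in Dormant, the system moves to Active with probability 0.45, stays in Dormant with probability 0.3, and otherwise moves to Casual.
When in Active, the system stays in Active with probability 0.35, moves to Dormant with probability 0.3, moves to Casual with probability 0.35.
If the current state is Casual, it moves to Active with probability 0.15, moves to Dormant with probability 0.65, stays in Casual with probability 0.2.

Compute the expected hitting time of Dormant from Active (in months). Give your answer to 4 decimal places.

Let t(s) be the expected number of months to first reach Dormant from state s, with t(Dormant) = 0. Conditioning on the first month:
t(Active) = 1 + 0.35·t(Active) + 0.35·t(Casual)
t(Casual) = 1 + 0.15·t(Active) + 0.2·t(Casual)
Solving: t(Active) = 2.4599, t(Casual) = 1.7112.
Expected months from Active to Dormant: 2.4599.

2.4599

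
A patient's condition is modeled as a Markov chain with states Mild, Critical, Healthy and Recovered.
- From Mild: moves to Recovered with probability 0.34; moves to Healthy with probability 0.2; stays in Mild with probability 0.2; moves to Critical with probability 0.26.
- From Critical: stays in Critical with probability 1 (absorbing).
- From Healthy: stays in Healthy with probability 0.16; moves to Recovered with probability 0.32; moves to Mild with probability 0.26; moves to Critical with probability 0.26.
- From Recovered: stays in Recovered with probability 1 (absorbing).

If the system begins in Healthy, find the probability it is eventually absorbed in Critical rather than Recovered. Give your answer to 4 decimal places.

0.4445

Let h(s) be the probability of absorption at Critical starting from transient state s. Then h(Critical) = 1 and h(Recovered) = 0. By first-step analysis:
h(Mild) = 0.2·h(Mild) + 0.26·1 + 0.2·h(Healthy) + 0.34·0
h(Healthy) = 0.26·h(Mild) + 0.26·1 + 0.16·h(Healthy) + 0.32·0
Solving: h(Mild) = 0.4361, h(Healthy) = 0.4445.
Starting from Healthy, the probability is 0.4445.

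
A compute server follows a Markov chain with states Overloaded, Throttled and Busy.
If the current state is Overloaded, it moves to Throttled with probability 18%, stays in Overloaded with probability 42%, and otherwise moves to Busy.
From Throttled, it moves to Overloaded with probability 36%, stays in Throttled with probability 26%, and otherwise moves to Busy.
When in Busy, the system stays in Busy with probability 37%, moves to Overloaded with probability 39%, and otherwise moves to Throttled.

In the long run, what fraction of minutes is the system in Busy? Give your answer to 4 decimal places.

0.3841

Let the stationary distribution be π with π = πP and π_1 + π_2 + π_3 = 1.
π_1 = 0.42·π_1 + 0.36·π_2 + 0.39·π_3
π_2 = 0.18·π_1 + 0.26·π_2 + 0.24·π_3
Solving with the normalization constraint gives π = (0.3952, 0.2207, 0.3841).
So the stationary probability of Busy is 0.3841.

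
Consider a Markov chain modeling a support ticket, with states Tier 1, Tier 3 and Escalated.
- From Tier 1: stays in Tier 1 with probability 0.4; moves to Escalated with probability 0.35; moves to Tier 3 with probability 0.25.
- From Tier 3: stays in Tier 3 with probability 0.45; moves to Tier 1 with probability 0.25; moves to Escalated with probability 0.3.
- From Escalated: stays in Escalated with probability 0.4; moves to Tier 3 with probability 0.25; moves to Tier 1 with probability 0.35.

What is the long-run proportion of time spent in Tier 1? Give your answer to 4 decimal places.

0.3355

Let the stationary distribution be π with π = πP and π_1 + π_2 + π_3 = 1.
π_1 = 0.4·π_1 + 0.25·π_2 + 0.35·π_3
π_2 = 0.25·π_1 + 0.45·π_2 + 0.25·π_3
Solving with the normalization constraint gives π = (0.3355, 0.3125, 0.3520).
So the stationary probability of Tier 1 is 0.3355.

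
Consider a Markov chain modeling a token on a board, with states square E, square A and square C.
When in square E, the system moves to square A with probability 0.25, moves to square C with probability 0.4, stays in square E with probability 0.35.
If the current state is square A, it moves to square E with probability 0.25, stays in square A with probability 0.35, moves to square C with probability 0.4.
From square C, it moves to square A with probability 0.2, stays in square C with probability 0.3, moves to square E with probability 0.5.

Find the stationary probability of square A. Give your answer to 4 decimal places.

Let the stationary distribution be π with π = πP and π_1 + π_2 + π_3 = 1.
π_1 = 0.35·π_1 + 0.25·π_2 + 0.5·π_3
π_2 = 0.25·π_1 + 0.35·π_2 + 0.2·π_3
Solving with the normalization constraint gives π = (0.3788, 0.2576, 0.3636).
So the stationary probability of square A is 0.2576.

0.2576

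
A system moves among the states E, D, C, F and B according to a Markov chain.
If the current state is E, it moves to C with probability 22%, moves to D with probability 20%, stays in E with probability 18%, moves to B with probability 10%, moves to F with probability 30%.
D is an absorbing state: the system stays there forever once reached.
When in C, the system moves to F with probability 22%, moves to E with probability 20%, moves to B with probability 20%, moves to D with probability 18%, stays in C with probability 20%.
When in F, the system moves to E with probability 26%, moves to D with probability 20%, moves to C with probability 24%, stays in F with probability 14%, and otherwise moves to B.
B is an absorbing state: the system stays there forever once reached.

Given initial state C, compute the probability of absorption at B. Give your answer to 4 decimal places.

Let h(s) be the probability of absorption at B starting from transient state s. Then h(B) = 1 and h(D) = 0. By first-step analysis:
h(E) = 0.18·h(E) + 0.2·0 + 0.22·h(C) + 0.3·h(F) + 0.1·1
h(C) = 0.2·h(E) + 0.18·0 + 0.2·h(C) + 0.22·h(F) + 0.2·1
h(F) = 0.26·h(E) + 0.2·0 + 0.24·h(C) + 0.14·h(F) + 0.16·1
Solving: h(E) = 0.4113, h(C) = 0.4746, h(F) = 0.4428.
Starting from C, the probability is 0.4746.

0.4746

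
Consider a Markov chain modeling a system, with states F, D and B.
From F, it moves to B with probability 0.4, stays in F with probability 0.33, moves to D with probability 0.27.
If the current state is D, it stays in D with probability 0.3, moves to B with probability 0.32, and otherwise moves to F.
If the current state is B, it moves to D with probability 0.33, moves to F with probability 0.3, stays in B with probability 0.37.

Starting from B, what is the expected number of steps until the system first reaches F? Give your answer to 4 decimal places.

Let t(s) be the expected number of steps to first reach F from state s, with t(F) = 0. Conditioning on the first step:
t(D) = 1 + 0.3·t(D) + 0.32·t(B)
t(B) = 1 + 0.33·t(D) + 0.37·t(B)
Solving: t(D) = 2.8324, t(B) = 3.0710.
Expected steps from B to F: 3.0710.

3.0710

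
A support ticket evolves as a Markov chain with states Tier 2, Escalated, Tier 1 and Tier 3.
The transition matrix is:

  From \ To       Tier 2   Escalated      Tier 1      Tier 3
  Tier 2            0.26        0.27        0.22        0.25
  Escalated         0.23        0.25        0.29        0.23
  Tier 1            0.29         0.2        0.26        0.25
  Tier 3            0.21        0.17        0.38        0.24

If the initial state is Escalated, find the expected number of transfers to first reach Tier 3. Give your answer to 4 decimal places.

4.1605

Let t(s) be the expected number of transfers to first reach Tier 3 from state s, with t(Tier 3) = 0. Conditioning on the first transfer:
t(Tier 2) = 1 + 0.26·t(Tier 2) + 0.27·t(Escalated) + 0.22·t(Tier 1)
t(Escalated) = 1 + 0.23·t(Tier 2) + 0.25·t(Escalated) + 0.29·t(Tier 1)
t(Tier 1) = 1 + 0.29·t(Tier 2) + 0.2·t(Escalated) + 0.26·t(Tier 1)
Solving: t(Tier 2) = 4.0809, t(Escalated) = 4.1605, t(Tier 1) = 4.0751.
Expected transfers from Escalated to Tier 3: 4.1605.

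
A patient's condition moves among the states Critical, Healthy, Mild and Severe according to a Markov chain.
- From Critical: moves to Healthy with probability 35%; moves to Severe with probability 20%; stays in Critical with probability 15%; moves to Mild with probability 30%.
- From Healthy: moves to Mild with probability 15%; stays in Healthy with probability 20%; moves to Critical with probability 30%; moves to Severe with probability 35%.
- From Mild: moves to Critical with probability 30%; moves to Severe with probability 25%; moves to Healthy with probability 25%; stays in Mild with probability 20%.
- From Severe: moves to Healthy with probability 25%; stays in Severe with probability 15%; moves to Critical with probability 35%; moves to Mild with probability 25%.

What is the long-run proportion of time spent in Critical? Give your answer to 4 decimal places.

Let the stationary distribution be π with π = πP and π_1 + π_2 + π_3 + π_4 = 1.
π_1 = 0.15·π_1 + 0.3·π_2 + 0.3·π_3 + 0.35·π_4
π_2 = 0.35·π_1 + 0.2·π_2 + 0.25·π_3 + 0.25·π_4
π_3 = 0.3·π_1 + 0.15·π_2 + 0.2·π_3 + 0.25·π_4
Solving with the normalization constraint gives π = (0.2713, 0.2639, 0.2259, 0.2389).
So the stationary probability of Critical is 0.2713.

0.2713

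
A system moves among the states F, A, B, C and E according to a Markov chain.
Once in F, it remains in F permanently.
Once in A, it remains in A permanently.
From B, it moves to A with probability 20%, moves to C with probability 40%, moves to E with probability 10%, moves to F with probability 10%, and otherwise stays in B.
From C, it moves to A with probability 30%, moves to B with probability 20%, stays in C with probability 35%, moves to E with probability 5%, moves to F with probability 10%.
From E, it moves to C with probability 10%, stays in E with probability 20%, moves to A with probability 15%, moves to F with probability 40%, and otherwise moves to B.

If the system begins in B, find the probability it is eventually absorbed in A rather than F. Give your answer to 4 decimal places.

Let h(s) be the probability of absorption at A starting from transient state s. Then h(A) = 1 and h(F) = 0. By first-step analysis:
h(B) = 0.1·0 + 0.2·1 + 0.2·h(B) + 0.4·h(C) + 0.1·h(E)
h(C) = 0.1·0 + 0.3·1 + 0.2·h(B) + 0.35·h(C) + 0.05·h(E)
h(E) = 0.4·0 + 0.15·1 + 0.15·h(B) + 0.1·h(C) + 0.2·h(E)
Solving: h(B) = 0.6444, h(C) = 0.6902, h(E) = 0.3946.
Starting from B, the probability is 0.6444.

0.6444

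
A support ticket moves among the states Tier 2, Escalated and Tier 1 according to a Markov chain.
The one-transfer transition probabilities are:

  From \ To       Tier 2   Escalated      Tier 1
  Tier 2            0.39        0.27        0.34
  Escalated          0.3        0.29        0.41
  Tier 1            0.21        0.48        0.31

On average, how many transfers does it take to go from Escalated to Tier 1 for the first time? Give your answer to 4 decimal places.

Let t(s) be the expected number of transfers to first reach Tier 1 from state s, with t(Tier 1) = 0. Conditioning on the first transfer:
t(Tier 2) = 1 + 0.39·t(Tier 2) + 0.27·t(Escalated)
t(Escalated) = 1 + 0.3·t(Tier 2) + 0.29·t(Escalated)
Solving: t(Tier 2) = 2.7833, t(Escalated) = 2.5845.
Expected transfers from Escalated to Tier 1: 2.5845.

2.5845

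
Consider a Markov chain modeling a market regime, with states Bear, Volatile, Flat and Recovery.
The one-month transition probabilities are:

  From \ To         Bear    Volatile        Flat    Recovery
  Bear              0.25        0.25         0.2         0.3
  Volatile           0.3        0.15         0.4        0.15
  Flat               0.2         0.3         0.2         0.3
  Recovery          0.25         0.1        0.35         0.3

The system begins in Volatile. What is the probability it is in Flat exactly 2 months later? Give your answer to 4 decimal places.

Propagate the distribution vector 2 months from Volatile.
After 0 months: (0.0000, 1.0000, 0.0000, 0.0000)
After 1 month: (0.3000, 0.1500, 0.4000, 0.1500)
After 2 months: (0.2375, 0.2325, 0.2525, 0.2775)
P(in Flat after 2 months) = 0.2525

0.2525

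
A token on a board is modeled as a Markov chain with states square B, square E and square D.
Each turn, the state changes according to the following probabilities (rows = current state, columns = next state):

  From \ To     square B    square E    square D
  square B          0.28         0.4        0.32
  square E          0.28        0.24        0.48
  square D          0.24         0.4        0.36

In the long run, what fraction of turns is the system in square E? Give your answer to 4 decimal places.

Let the stationary distribution be π with π = πP and π_1 + π_2 + π_3 = 1.
π_1 = 0.28·π_1 + 0.28·π_2 + 0.24·π_3
π_2 = 0.4·π_1 + 0.24·π_2 + 0.4·π_3
Solving with the normalization constraint gives π = (0.2644, 0.3448, 0.3908).
So the stationary probability of square E is 0.3448.

0.3448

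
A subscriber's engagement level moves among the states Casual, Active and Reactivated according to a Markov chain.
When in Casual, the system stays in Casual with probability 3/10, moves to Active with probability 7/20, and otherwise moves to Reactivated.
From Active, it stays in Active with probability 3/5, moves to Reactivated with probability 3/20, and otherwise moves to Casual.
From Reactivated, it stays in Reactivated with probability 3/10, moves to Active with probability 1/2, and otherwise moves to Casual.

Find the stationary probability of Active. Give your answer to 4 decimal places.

Let the stationary distribution be π with π = πP and π_1 + π_2 + π_3 = 1.
π_1 = 0.3·π_1 + 0.25·π_2 + 0.2·π_3
π_2 = 0.35·π_1 + 0.6·π_2 + 0.5·π_3
Solving with the normalization constraint gives π = (0.2508, 0.5138, 0.2355).
So the stationary probability of Active is 0.5138.

0.5138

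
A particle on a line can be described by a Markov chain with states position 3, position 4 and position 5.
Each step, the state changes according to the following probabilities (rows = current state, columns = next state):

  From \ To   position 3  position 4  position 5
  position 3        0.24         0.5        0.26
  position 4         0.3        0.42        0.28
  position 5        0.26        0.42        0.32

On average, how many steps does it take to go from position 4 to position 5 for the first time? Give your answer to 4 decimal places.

Let t(s) be the expected number of steps to first reach position 5 from state s, with t(position 5) = 0. Conditioning on the first step:
t(position 3) = 1 + 0.24·t(position 3) + 0.5·t(position 4)
t(position 4) = 1 + 0.3·t(position 3) + 0.42·t(position 4)
Solving: t(position 3) = 3.7139, t(position 4) = 3.6451.
Expected steps from position 4 to position 5: 3.6451.

3.6451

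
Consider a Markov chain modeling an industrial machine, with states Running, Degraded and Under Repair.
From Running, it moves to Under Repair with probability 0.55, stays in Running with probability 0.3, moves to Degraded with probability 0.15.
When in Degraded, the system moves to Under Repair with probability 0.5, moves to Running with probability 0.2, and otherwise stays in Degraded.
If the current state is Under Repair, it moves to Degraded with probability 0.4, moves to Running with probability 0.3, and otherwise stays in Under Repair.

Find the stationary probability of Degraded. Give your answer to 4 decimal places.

Let the stationary distribution be π with π = πP and π_1 + π_2 + π_3 = 1.
π_1 = 0.3·π_1 + 0.2·π_2 + 0.3·π_3
π_2 = 0.15·π_1 + 0.3·π_2 + 0.4·π_3
Solving with the normalization constraint gives π = (0.2698, 0.3023, 0.4279).
So the stationary probability of Degraded is 0.3023.

0.3023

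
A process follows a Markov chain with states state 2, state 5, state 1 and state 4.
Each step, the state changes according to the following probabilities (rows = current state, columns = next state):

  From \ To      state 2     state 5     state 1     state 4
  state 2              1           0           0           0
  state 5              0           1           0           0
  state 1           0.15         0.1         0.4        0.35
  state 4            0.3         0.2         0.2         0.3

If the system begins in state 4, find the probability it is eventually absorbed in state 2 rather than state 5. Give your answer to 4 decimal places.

0.6000

Let h(s) be the probability of absorption at state 2 starting from transient state s. Then h(state 2) = 1 and h(state 5) = 0. By first-step analysis:
h(state 1) = 0.15·1 + 0.1·0 + 0.4·h(state 1) + 0.35·h(state 4)
h(state 4) = 0.3·1 + 0.2·0 + 0.2·h(state 1) + 0.3·h(state 4)
Solving: h(state 1) = 0.6000, h(state 4) = 0.6000.
Starting from state 4, the probability is 0.6000.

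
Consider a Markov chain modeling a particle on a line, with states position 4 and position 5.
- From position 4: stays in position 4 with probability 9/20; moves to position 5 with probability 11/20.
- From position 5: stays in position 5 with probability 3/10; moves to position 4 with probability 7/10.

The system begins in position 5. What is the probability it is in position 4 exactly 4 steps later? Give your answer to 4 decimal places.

0.5578

Propagate the distribution vector 4 steps from position 5.
After 0 steps: (0.0000, 1.0000)
After 1 step: (0.7000, 0.3000)
After 2 steps: (0.5250, 0.4750)
After 3 steps: (0.5688, 0.4313)
After 4 steps: (0.5578, 0.4422)
P(in position 4 after 4 steps) = 0.5578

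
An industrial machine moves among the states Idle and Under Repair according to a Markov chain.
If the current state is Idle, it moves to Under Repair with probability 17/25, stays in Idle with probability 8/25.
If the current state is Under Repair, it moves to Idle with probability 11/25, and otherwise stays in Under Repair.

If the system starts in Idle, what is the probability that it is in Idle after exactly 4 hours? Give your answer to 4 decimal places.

Propagate the distribution vector 4 hours from Idle.
After 0 hours: (1.0000, 0.0000)
After 1 hour: (0.3200, 0.6800)
After 2 hours: (0.4016, 0.5984)
After 3 hours: (0.3918, 0.6082)
After 4 hours: (0.3930, 0.6070)
P(in Idle after 4 hours) = 0.3930

0.3930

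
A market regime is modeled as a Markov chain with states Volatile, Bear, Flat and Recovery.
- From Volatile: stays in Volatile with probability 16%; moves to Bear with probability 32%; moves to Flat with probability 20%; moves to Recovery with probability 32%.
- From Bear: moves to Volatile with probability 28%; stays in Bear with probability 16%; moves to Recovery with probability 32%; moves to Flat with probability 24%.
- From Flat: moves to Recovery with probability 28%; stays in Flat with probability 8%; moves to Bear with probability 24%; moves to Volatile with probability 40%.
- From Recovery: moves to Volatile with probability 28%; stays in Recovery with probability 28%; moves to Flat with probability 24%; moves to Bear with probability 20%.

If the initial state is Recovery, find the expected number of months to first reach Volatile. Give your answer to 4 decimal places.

Let t(s) be the expected number of months to first reach Volatile from state s, with t(Volatile) = 0. Conditioning on the first month:
t(Bear) = 1 + 0.16·t(Bear) + 0.24·t(Flat) + 0.32·t(Recovery)
t(Flat) = 1 + 0.24·t(Bear) + 0.08·t(Flat) + 0.28·t(Recovery)
t(Recovery) = 1 + 0.2·t(Bear) + 0.24·t(Flat) + 0.28·t(Recovery)
Solving: t(Bear) = 3.2805, t(Flat) = 2.9412, t(Recovery) = 3.2805.
Expected months from Recovery to Volatile: 3.2805.

3.2805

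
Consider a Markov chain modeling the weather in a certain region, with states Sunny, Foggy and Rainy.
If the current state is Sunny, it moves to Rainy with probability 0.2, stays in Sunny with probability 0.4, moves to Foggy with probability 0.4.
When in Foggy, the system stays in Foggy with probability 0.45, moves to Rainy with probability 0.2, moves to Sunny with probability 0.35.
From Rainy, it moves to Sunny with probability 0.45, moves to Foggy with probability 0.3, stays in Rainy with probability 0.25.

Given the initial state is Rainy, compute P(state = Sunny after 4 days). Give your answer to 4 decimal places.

0.3906

Propagate the distribution vector 4 days from Rainy.
After 0 days: (0.0000, 0.0000, 1.0000)
After 1 day: (0.4500, 0.3000, 0.2500)
After 2 days: (0.3975, 0.3900, 0.2125)
After 3 days: (0.3911, 0.3983, 0.2106)
After 4 days: (0.3906, 0.3989, 0.2105)
P(in Sunny after 4 days) = 0.3906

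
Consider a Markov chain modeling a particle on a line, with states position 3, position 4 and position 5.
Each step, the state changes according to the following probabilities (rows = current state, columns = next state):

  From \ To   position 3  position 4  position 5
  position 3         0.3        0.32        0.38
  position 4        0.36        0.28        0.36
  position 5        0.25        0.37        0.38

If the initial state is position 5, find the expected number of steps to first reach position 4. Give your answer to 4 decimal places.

2.8024

Let t(s) be the expected number of steps to first reach position 4 from state s, with t(position 4) = 0. Conditioning on the first step:
t(position 3) = 1 + 0.3·t(position 3) + 0.38·t(position 5)
t(position 5) = 1 + 0.25·t(position 3) + 0.38·t(position 5)
Solving: t(position 3) = 2.9499, t(position 5) = 2.8024.
Expected steps from position 5 to position 4: 2.8024.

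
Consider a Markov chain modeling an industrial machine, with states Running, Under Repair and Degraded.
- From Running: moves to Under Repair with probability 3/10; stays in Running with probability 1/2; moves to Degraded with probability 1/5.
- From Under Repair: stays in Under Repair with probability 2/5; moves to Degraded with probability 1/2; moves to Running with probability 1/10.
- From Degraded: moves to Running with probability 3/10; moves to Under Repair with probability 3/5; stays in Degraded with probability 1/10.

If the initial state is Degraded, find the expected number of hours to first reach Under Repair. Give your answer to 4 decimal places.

2.0513

Let t(s) be the expected number of hours to first reach Under Repair from state s, with t(Under Repair) = 0. Conditioning on the first hour:
t(Running) = 1 + 0.5·t(Running) + 0.2·t(Degraded)
t(Degraded) = 1 + 0.3·t(Running) + 0.1·t(Degraded)
Solving: t(Running) = 2.8205, t(Degraded) = 2.0513.
Expected hours from Degraded to Under Repair: 2.0513.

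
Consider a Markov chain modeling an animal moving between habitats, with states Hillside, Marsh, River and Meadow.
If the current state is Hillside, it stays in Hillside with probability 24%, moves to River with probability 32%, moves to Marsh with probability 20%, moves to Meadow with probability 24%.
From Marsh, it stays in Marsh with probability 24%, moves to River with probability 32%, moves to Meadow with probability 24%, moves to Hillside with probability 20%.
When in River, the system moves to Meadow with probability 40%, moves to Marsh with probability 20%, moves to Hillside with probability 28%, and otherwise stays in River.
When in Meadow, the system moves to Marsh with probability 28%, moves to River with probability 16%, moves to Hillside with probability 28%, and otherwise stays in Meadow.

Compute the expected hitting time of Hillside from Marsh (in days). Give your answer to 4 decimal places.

Let t(s) be the expected number of days to first reach Hillside from state s, with t(Hillside) = 0. Conditioning on the first day:
t(Marsh) = 1 + 0.24·t(Marsh) + 0.32·t(River) + 0.24·t(Meadow)
t(River) = 1 + 0.2·t(Marsh) + 0.12·t(River) + 0.4·t(Meadow)
t(Meadow) = 1 + 0.28·t(Marsh) + 0.16·t(River) + 0.28·t(Meadow)
Solving: t(Marsh) = 4.1441, t(River) = 3.8288, t(Meadow) = 3.8514.
Expected days from Marsh to Hillside: 4.1441.

4.1441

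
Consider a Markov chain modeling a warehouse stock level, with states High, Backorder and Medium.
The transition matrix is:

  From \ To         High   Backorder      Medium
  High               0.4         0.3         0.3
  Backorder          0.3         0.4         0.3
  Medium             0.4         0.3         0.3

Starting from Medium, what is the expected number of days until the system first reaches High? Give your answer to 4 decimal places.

2.7273

Let t(s) be the expected number of days to first reach High from state s, with t(High) = 0. Conditioning on the first day:
t(Backorder) = 1 + 0.4·t(Backorder) + 0.3·t(Medium)
t(Medium) = 1 + 0.3·t(Backorder) + 0.3·t(Medium)
Solving: t(Backorder) = 3.0303, t(Medium) = 2.7273.
Expected days from Medium to High: 2.7273.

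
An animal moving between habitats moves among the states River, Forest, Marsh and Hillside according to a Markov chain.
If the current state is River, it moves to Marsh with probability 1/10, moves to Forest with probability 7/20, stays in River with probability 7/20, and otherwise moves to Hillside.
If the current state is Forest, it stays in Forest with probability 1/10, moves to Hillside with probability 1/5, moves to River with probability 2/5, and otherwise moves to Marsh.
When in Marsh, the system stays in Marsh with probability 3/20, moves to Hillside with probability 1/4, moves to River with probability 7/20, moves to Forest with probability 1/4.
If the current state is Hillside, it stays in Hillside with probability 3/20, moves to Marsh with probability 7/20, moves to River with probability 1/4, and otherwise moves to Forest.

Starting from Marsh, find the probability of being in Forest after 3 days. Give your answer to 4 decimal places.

0.2466

Propagate the distribution vector 3 days from Marsh.
After 0 days: (0.0000, 0.0000, 1.0000, 0.0000)
After 1 day: (0.3500, 0.2500, 0.1500, 0.2500)
After 2 days: (0.3375, 0.2475, 0.2200, 0.1950)
After 3 days: (0.3429, 0.2466, 0.2093, 0.2013)
P(in Forest after 3 days) = 0.2466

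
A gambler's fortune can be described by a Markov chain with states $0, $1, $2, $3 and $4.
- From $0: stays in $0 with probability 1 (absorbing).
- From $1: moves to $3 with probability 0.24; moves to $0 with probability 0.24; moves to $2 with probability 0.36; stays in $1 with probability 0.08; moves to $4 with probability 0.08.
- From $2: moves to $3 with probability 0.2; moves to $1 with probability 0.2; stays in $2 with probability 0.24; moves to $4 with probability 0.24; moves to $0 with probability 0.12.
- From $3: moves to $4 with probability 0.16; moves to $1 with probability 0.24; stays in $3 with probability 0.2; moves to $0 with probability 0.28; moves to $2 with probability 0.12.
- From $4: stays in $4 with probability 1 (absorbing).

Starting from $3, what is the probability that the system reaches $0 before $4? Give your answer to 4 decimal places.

0.6025

Let h(s) be the probability of absorption at $0 starting from transient state s. Then h($0) = 1 and h($4) = 0. By first-step analysis:
h($1) = 0.24·1 + 0.08·h($1) + 0.36·h($2) + 0.24·h($3) + 0.08·0
h($2) = 0.12·1 + 0.2·h($1) + 0.24·h($2) + 0.2·h($3) + 0.24·0
h($3) = 0.28·1 + 0.24·h($1) + 0.12·h($2) + 0.2·h($3) + 0.16·0
Solving: h($1) = 0.6041, h($2) = 0.4754, h($3) = 0.6025.
Starting from $3, the probability is 0.6025.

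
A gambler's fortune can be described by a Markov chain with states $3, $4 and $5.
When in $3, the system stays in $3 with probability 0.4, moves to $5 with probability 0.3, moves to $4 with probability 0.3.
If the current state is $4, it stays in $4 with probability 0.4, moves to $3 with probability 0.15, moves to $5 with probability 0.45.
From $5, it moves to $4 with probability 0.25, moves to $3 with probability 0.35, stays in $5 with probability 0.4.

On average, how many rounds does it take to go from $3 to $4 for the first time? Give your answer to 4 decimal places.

3.5294

Let t(s) be the expected number of rounds to first reach $4 from state s, with t($4) = 0. Conditioning on the first round:
t($3) = 1 + 0.4·t($3) + 0.3·t($5)
t($5) = 1 + 0.35·t($3) + 0.4·t($5)
Solving: t($3) = 3.5294, t($5) = 3.7255.
Expected rounds from $3 to $4: 3.5294.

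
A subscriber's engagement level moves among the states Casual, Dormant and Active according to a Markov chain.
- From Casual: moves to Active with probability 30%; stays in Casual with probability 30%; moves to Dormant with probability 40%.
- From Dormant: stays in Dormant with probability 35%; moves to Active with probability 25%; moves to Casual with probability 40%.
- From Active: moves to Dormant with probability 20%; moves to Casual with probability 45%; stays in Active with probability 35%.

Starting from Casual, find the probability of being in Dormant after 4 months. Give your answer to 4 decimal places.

0.3240

Propagate the distribution vector 4 months from Casual.
After 0 months: (1.0000, 0.0000, 0.0000)
After 1 month: (0.3000, 0.4000, 0.3000)
After 2 months: (0.3850, 0.3200, 0.2950)
After 3 months: (0.3763, 0.3250, 0.2988)
After 4 months: (0.3773, 0.3240, 0.2987)
P(in Dormant after 4 months) = 0.3240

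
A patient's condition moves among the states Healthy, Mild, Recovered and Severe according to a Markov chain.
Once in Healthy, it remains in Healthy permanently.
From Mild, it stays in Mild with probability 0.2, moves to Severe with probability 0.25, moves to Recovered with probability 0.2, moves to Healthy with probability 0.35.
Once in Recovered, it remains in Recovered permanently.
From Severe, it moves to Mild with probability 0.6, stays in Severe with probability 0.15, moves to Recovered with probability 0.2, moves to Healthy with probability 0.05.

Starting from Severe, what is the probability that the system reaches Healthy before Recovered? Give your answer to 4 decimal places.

Let h(s) be the probability of absorption at Healthy starting from transient state s. Then h(Healthy) = 1 and h(Recovered) = 0. By first-step analysis:
h(Mild) = 0.35·1 + 0.2·h(Mild) + 0.2·0 + 0.25·h(Severe)
h(Severe) = 0.05·1 + 0.6·h(Mild) + 0.2·0 + 0.15·h(Severe)
Solving: h(Mild) = 0.5849, h(Severe) = 0.4717.
Starting from Severe, the probability is 0.4717.

0.4717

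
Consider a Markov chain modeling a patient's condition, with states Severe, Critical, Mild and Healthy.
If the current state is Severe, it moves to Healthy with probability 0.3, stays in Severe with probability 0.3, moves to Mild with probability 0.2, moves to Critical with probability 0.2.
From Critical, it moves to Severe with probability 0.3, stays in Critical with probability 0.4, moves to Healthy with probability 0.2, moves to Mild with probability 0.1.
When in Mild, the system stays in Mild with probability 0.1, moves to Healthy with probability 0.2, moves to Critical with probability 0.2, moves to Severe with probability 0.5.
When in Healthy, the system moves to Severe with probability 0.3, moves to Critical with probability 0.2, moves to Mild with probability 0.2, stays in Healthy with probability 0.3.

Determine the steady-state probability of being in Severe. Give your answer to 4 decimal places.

0.3318

Let the stationary distribution be π with π = πP and π_1 + π_2 + π_3 + π_4 = 1.
π_1 = 0.3·π_1 + 0.3·π_2 + 0.5·π_3 + 0.3·π_4
π_2 = 0.2·π_1 + 0.4·π_2 + 0.2·π_3 + 0.2·π_4
π_3 = 0.2·π_1 + 0.1·π_2 + 0.1·π_3 + 0.2·π_4
Solving with the normalization constraint gives π = (0.3318, 0.2500, 0.1591, 0.2591).
So the stationary probability of Severe is 0.3318.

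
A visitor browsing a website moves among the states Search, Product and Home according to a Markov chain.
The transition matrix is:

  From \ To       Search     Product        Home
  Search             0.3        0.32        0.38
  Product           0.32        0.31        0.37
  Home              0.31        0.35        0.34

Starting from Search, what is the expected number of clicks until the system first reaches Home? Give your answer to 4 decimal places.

Let t(s) be the expected number of clicks to first reach Home from state s, with t(Home) = 0. Conditioning on the first click:
t(Search) = 1 + 0.3·t(Search) + 0.32·t(Product)
t(Product) = 1 + 0.32·t(Search) + 0.31·t(Product)
Solving: t(Search) = 2.6537, t(Product) = 2.6800.
Expected clicks from Search to Home: 2.6537.

2.6537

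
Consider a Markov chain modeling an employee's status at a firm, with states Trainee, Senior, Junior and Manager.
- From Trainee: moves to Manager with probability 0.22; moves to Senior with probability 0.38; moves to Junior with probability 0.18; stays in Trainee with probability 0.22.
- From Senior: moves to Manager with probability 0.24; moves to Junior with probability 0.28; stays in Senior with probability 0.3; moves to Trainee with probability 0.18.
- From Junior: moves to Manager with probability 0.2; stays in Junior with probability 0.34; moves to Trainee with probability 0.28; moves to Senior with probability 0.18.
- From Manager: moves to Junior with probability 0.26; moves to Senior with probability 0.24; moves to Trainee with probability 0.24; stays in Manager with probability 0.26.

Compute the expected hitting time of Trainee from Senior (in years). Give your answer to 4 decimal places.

4.4789

Let t(s) be the expected number of years to first reach Trainee from state s, with t(Trainee) = 0. Conditioning on the first year:
t(Senior) = 1 + 0.3·t(Senior) + 0.28·t(Junior) + 0.24·t(Manager)
t(Junior) = 1 + 0.18·t(Senior) + 0.34·t(Junior) + 0.2·t(Manager)
t(Manager) = 1 + 0.24·t(Senior) + 0.26·t(Junior) + 0.26·t(Manager)
Solving: t(Senior) = 4.4789, t(Junior) = 4.0137, t(Manager) = 4.2142.
Expected years from Senior to Trainee: 4.4789.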